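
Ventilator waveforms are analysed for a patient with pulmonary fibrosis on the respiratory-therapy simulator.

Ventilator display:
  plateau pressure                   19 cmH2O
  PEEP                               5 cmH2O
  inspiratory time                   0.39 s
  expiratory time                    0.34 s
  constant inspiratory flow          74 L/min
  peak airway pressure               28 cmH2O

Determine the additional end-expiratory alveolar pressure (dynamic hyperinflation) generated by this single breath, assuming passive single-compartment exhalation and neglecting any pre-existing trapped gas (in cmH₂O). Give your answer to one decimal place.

3.6

Flow: 74 L/min ÷ 60 = 1.2333 L/s.
Vt = flow × Ti = 1.2333 L/s × 0.39 s × 1000 mL/L = 480.99 mL.
R = (PIP − Pplat)/V̇ = (28 − 19) / 1.2333 = 9.0/1.2333 = 7.297 cmH2O·s/L.
C = Vt/(Pplat − PEEP) = 480.99 / (19 − 5) = 480.99/14.0 = 34.356 mL/cmH2O.
τ = R × C = 7.297 × 0.03436 L/cmH2O = 0.2507 s.
Fraction remaining = e^(−Te/τ) = e^(−0.34/0.2507) = 0.2576; trapped volume = 480.99 × 0.2576 = 123.9 mL.
Additional alveolar pressure from trapping ≈ V_trapped / C = 123.9 / 34.356 = 3.606 cmH2O.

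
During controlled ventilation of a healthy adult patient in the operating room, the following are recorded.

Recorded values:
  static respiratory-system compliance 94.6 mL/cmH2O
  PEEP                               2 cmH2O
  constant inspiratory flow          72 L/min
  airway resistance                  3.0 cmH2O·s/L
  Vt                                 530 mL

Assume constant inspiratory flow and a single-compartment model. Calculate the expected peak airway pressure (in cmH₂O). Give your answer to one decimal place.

Flow: 72 L/min ÷ 60 = 1.2 L/s.
Equation of motion (constant flow): PIP = Vt/C + R·V̇ + PEEP.
PIP = 530/94.6 + 3.0×1.2 + 2 = 5.603 + 3.6 + 2 = 11.203 cmH2O.

11.2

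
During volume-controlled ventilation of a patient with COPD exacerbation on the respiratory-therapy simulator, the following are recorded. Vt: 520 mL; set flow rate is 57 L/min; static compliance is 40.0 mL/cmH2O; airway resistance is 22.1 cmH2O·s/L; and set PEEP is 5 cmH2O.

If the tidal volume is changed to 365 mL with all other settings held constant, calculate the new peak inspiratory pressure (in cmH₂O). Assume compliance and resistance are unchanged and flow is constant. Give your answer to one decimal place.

Flow: 57 L/min ÷ 60 = 0.95 L/s.
PIP = Vt/C + R·V̇ + PEEP (constant-flow equation of motion).
Only the elastic term changes: ΔPIP = ΔVt / C = (365 − 520) / 40.0 = -3.875 cmH2O.
Original PIP = 520/40.0 + 22.1×0.95 + 5 = 38.995 cmH2O; new PIP = 38.995 + (-3.875) = 35.12 cmH2O.

35.1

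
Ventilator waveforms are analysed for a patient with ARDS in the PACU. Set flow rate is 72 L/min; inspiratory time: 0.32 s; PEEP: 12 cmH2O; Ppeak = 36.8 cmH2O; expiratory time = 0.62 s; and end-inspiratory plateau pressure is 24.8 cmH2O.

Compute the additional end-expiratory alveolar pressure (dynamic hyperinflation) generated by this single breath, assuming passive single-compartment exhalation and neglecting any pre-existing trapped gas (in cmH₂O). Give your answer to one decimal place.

Flow: 72 L/min ÷ 60 = 1.2 L/s.
Vt = flow × Ti = 1.2 L/s × 0.32 s × 1000 mL/L = 384.0 mL.
R = (PIP − Pplat)/V̇ = (36.8 − 24.8) / 1.2 = 12.0/1.2 = 10.0 cmH2O·s/L.
C = Vt/(Pplat − PEEP) = 384.0 / (24.8 − 12) = 384.0/12.8 = 30.0 mL/cmH2O.
τ = R × C = 10.0 × 0.03 L/cmH2O = 0.3 s.
Fraction remaining = e^(−Te/τ) = e^(−0.62/0.3) = 0.1266; trapped volume = 384.0 × 0.1266 = 48.614 mL.
Additional alveolar pressure from trapping ≈ V_trapped / C = 48.614 / 30.0 = 1.62 cmH2O.

1.6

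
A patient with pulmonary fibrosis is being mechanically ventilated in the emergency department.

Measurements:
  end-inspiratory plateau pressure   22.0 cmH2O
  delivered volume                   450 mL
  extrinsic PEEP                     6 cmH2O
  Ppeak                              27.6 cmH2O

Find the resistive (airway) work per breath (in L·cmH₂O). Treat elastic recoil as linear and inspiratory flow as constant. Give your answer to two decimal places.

With constant inspiratory flow the resistive pressure is constant at PIP − Pplat = 27.6 − 22.0 = 5.6 cmH2O, so resistive work = 5.6 × 0.450 = 2.52 L·cmH2O.

2.52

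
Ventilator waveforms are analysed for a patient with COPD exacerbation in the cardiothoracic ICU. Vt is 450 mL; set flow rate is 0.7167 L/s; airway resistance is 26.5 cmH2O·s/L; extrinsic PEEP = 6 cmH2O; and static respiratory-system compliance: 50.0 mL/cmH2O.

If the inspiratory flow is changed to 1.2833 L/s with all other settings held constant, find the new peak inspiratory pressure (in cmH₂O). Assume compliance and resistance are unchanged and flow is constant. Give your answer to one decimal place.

49.0

PIP = Vt/C + R·V̇ + PEEP (constant-flow equation of motion).
Only the resistive term changes: ΔPIP = R × ΔV̇ = 26.5 × (1.2833 − 0.7167) = 26.5 × 0.5666 = 15.015 cmH2O.
Original PIP = 450/50.0 + 26.5×0.7167 + 6 = 33.993 cmH2O; new PIP = 33.993 + (15.015) = 49.008 cmH2O.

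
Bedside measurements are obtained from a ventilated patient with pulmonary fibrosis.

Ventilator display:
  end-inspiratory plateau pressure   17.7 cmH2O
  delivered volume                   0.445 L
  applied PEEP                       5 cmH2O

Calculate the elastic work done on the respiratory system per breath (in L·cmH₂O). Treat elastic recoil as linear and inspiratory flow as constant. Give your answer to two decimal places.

2.83

Elastic work ≈ ½ × (Pplat − PEEP) × Vt = 0.5 × (17.7 − 5) × 0.445 L = 0.5 × 12.7 × 0.445 = 2.826 L·cmH2O.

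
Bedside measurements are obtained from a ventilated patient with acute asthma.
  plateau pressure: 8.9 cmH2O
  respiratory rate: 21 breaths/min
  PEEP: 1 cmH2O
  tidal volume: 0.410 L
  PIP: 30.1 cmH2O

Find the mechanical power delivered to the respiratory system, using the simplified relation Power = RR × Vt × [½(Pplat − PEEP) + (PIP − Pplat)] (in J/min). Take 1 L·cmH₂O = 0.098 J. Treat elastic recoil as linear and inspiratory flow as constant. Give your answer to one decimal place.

Per-breath work = Vt × [½(Pplat−PEEP) + (PIP−Pplat)] = 0.410 × [0.5×7.9 + 21.2] = 0.410 × 25.15 = 10.312 L·cmH2O.
Power = 21 × 10.312 = 216.55 L·cmH2O/min.
× 0.098 J/(L·cmH2O) → 21.222 J/min.

21.2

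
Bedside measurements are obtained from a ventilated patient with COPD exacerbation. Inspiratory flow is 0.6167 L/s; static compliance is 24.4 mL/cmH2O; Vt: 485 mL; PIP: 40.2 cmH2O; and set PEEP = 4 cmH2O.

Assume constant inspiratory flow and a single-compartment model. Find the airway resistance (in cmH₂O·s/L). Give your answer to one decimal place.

26.5

Equation of motion (constant flow): PIP = Vt/C + R·V̇ + PEEP.
R·V̇ = PIP − Vt/C − PEEP = 40.2 − 485/24.4 − 4 = 40.2 − 19.877 − 4 = 16.323 cmH2O.
R = 16.323 / 0.6167 = 26.468 cmH2O·s/L.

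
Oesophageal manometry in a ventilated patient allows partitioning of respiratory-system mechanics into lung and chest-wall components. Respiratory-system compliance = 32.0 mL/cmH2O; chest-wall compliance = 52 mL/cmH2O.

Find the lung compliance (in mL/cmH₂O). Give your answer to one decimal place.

1/CL = 1/Crs − 1/Ccw.
1/CL = 1/32.0 − 1/52 = 0.01202.
CL = 83.195 mL/cmH2O.

83.2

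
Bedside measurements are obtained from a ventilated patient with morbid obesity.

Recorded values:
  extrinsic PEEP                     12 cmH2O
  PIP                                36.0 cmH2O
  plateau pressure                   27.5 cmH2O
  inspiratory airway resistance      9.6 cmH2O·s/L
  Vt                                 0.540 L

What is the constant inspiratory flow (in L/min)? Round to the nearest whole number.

flow = (PIP − Pplat) / Raw = (36.0 − 27.5) / 9.6 = 0.8854 L/s × 60 = 53.124 L/min.

53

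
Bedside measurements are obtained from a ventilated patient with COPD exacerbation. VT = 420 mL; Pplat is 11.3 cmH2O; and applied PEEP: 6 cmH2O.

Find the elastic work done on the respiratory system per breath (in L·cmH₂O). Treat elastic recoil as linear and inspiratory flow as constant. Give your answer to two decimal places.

Elastic work ≈ ½ × (Pplat − PEEP) × Vt = 0.5 × (11.3 − 6) × 0.420 L = 0.5 × 5.3 × 0.420 = 1.113 L·cmH2O.

1.11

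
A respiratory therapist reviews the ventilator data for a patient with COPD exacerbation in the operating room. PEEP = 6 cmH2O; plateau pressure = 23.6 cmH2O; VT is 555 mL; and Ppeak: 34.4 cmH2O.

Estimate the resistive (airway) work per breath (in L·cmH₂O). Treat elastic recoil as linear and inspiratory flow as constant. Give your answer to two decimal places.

With constant inspiratory flow the resistive pressure is constant at PIP − Pplat = 34.4 − 23.6 = 10.8 cmH2O, so resistive work = 10.8 × 0.555 = 5.994 L·cmH2O.

5.99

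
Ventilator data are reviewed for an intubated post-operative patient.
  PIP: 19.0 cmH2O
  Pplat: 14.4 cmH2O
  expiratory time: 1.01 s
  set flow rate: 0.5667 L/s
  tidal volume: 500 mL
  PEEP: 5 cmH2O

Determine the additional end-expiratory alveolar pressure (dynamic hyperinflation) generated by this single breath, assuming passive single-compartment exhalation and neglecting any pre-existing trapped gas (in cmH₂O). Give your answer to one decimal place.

R = (PIP − Pplat)/V̇ = (19.0 − 14.4) / 0.5667 = 4.6/0.5667 = 8.117 cmH2O·s/L.
C = Vt/(Pplat − PEEP) = 500.0 / (14.4 − 5) = 500.0/9.4 = 53.191 mL/cmH2O.
τ = R × C = 8.117 × 0.05319 L/cmH2O = 0.4317 s.
Fraction remaining = e^(−Te/τ) = e^(−1.01/0.4317) = 0.09637; trapped volume = 500.0 × 0.09637 = 48.185 mL.
Additional alveolar pressure from trapping ≈ V_trapped / C = 48.185 / 53.191 = 0.9059 cmH2O.

0.9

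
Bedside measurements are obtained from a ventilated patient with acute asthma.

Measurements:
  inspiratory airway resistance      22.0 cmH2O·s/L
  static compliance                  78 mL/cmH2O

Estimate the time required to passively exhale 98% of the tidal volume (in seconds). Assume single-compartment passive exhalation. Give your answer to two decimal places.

6.71

τ = R × C = 22.0 × 78 mL/cmH2O = 22.0 × 0.078 L/cmH2O = 1.716 s.
Exhaled fraction f = 1 − e^(−t/τ) → t = −τ·ln(1 − f) = −1.716·ln(0.02) = 6.713 s.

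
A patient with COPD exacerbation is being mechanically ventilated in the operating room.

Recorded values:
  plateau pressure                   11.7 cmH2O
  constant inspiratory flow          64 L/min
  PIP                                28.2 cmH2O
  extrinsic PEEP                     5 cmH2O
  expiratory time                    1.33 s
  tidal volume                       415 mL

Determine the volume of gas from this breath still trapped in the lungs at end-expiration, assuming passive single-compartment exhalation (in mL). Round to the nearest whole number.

104

Flow: 64 L/min ÷ 60 = 1.0667 L/s.
R = (PIP − Pplat)/V̇ = (28.2 − 11.7) / 1.0667 = 16.5/1.0667 = 15.468 cmH2O·s/L.
C = Vt/(Pplat − PEEP) = 415.0 / (11.7 − 5) = 415.0/6.7 = 61.94 mL/cmH2O.
τ = R × C = 15.468 × 0.06194 L/cmH2O = 0.9581 s.
Fraction remaining = e^(−Te/τ) = e^(−1.33/0.9581) = 0.2495.
Trapped volume = 415.0 × 0.2495 = 103.54 mL.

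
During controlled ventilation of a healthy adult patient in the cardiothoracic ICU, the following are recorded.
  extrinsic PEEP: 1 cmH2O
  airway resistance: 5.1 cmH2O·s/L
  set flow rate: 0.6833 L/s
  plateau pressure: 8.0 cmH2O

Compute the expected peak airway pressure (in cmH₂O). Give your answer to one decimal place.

11.5

PIP = Pplat + Raw × flow = 8.0 + 5.1 × 0.6833 = 8.0 + 3.485 = 11.485 cmH2O.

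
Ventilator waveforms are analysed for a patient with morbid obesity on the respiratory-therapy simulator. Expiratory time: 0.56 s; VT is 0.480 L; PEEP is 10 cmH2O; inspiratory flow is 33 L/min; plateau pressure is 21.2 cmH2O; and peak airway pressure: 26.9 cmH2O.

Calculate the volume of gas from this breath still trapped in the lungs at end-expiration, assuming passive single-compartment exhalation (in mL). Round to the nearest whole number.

Flow: 33 L/min ÷ 60 = 0.55 L/s.
R = (PIP − Pplat)/V̇ = (26.9 − 21.2) / 0.55 = 5.7/0.55 = 10.364 cmH2O·s/L.
C = Vt/(Pplat − PEEP) = 480.0 / (21.2 − 10) = 480.0/11.2 = 42.857 mL/cmH2O.
τ = R × C = 10.364 × 0.04286 L/cmH2O = 0.4442 s.
Fraction remaining = e^(−Te/τ) = e^(−0.56/0.4442) = 0.2835.
Trapped volume = 480.0 × 0.2835 = 136.08 mL.

136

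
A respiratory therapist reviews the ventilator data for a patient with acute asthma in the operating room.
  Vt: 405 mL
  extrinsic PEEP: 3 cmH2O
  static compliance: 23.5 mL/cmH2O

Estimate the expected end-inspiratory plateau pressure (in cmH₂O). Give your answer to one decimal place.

20.2

Pplat = PEEP + Vt / Cstat = 3 + 405 / 23.5 = 3 + 17.234 = 20.234 cmH2O.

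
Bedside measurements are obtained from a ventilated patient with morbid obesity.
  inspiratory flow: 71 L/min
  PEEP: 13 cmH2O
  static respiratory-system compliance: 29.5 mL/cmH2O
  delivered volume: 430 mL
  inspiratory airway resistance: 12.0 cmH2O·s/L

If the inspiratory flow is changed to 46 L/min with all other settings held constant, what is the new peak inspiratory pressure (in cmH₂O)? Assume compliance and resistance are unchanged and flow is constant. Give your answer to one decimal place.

Flow: 71 L/min ÷ 60 = 1.1833 L/s.
New flow: 46 L/min ÷ 60 = 0.7667 L/s.
PIP = Vt/C + R·V̇ + PEEP (constant-flow equation of motion).
Only the resistive term changes: ΔPIP = R × ΔV̇ = 12.0 × (0.7667 − 1.1833) = 12.0 × -0.4166 = -4.999 cmH2O.
Original PIP = 430/29.5 + 12.0×1.1833 + 13 = 41.776 cmH2O; new PIP = 41.776 + (-4.999) = 36.777 cmH2O.

36.8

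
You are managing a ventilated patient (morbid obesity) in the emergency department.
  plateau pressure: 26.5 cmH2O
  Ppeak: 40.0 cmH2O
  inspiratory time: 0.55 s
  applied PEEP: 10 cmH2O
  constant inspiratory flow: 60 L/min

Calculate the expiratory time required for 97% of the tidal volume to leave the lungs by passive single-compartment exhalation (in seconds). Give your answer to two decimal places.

1.58

Flow: 60 L/min ÷ 60 = 1 L/s.
Vt = flow × Ti = 1 L/s × 0.55 s × 1000 mL/L = 550.0 mL.
R = (PIP − Pplat)/V̇ = (40.0 − 26.5) / 1 = 13.5/1 = 13.5 cmH2O·s/L.
C = Vt/(Pplat − PEEP) = 550.0 / (26.5 − 10) = 550.0/16.5 = 33.333 mL/cmH2O.
τ = R × C = 13.5 × 0.03333 L/cmH2O = 0.45 s.
t = −τ·ln(1 − 0.97) = −0.45·ln(0.03) = 1.578 s.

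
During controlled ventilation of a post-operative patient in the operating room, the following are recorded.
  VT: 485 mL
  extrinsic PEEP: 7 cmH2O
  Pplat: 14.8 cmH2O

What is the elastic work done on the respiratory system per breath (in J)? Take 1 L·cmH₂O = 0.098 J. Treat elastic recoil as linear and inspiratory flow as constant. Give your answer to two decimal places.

0.19

Elastic work ≈ ½ × (Pplat − PEEP) × Vt = 0.5 × (14.8 − 7) × 0.485 L = 0.5 × 7.8 × 0.485 = 1.892 L·cmH2O.
× 0.098 J/(L·cmH2O) → 0.1854 J.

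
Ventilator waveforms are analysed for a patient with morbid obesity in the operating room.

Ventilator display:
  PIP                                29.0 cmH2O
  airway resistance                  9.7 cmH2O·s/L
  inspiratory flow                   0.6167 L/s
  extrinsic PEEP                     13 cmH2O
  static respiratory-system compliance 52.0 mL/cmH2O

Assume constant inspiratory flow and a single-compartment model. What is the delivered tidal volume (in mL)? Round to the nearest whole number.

521

Equation of motion (constant flow): PIP = Vt/C + R·V̇ + PEEP.
Vt/C = PIP − R·V̇ − PEEP = 29.0 − 5.982 − 13 = 10.018 cmH2O.
Vt = C × 10.018 = 52.0 × 10.018 = 520.94 mL.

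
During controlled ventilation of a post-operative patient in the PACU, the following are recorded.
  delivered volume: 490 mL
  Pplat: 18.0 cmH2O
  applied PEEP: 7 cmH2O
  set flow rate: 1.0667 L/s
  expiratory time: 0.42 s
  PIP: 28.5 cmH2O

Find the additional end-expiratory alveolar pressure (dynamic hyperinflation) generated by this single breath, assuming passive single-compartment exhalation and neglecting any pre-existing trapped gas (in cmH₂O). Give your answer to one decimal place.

R = (PIP − Pplat)/V̇ = (28.5 − 18.0) / 1.0667 = 10.5/1.0667 = 9.843 cmH2O·s/L.
C = Vt/(Pplat − PEEP) = 490.0 / (18.0 − 7) = 490.0/11.0 = 44.545 mL/cmH2O.
τ = R × C = 9.843 × 0.04455 L/cmH2O = 0.4385 s.
Fraction remaining = e^(−Te/τ) = e^(−0.42/0.4385) = 0.3837; trapped volume = 490.0 × 0.3837 = 188.01 mL.
Additional alveolar pressure from trapping ≈ V_trapped / C = 188.01 / 44.545 = 4.221 cmH2O.

4.2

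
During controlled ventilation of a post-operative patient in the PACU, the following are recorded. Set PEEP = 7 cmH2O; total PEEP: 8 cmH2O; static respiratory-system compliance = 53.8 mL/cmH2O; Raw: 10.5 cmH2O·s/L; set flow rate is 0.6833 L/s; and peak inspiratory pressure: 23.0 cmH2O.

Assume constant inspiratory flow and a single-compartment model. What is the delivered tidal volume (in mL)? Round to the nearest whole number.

421

Total PEEP = 8 cmH2O (set 7 + intrinsic 1); this is the baseline alveolar pressure.
Equation of motion (constant flow): PIP = Vt/C + R·V̇ + PEEP.
Vt/C = PIP − R·V̇ − PEEP = 23.0 − 7.175 − 8 = 7.825 cmH2O.
Vt = C × 7.825 = 53.8 × 7.825 = 420.99 mL.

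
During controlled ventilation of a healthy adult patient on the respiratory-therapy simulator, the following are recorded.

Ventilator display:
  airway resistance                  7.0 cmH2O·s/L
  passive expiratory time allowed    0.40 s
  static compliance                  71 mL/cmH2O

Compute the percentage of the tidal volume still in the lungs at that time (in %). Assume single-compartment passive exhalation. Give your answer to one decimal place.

44.7

τ = R × C = 7.0 × 71 mL/cmH2O = 7.0 × 0.071 L/cmH2O = 0.497 s.
Passive exhalation: V(t)/V₀ = e^(−t/τ) = e^(−0.40/0.497) = 0.4472.
Fraction remaining = 0.4472 → 44.72%.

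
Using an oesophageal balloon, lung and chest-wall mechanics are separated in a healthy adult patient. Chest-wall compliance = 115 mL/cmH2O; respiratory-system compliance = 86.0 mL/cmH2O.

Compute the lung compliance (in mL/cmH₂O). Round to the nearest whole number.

341

1/CL = 1/Crs − 1/Ccw.
1/CL = 1/86.0 − 1/115 = 0.002932.
CL = 341.06 mL/cmH2O.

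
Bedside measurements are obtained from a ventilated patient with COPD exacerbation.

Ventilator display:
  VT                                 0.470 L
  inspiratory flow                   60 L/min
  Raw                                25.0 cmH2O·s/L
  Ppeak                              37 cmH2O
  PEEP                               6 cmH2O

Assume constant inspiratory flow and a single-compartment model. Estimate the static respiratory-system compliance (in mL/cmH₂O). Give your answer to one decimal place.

Flow: 60 L/min ÷ 60 = 1 L/s.
Equation of motion (constant flow): PIP = Vt/C + R·V̇ + PEEP.
Vt/C = PIP − R·V̇ − PEEP = 37 − 25.0×1 − 6 = 37 − 25.0 − 6 = 6.0 cmH2O.
C = Vt / 6.0 = 470 / 6.0 = 78.333 mL/cmH2O.

78.3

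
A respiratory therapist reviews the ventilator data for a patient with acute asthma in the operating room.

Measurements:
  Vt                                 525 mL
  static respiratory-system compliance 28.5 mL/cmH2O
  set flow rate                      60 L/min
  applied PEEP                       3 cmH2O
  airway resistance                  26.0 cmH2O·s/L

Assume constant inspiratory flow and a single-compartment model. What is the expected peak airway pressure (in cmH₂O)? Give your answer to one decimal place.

47.4

Flow: 60 L/min ÷ 60 = 1 L/s.
Equation of motion (constant flow): PIP = Vt/C + R·V̇ + PEEP.
PIP = 525/28.5 + 26.0×1 + 3 = 18.421 + 26.0 + 3 = 47.421 cmH2O.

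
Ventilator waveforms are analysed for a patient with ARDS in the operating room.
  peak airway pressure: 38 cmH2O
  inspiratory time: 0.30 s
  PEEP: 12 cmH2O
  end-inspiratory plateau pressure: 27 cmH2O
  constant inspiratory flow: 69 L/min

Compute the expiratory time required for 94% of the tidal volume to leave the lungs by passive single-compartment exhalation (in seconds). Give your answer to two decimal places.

0.62

Flow: 69 L/min ÷ 60 = 1.15 L/s.
Vt = flow × Ti = 1.15 L/s × 0.30 s × 1000 mL/L = 345.0 mL.
R = (PIP − Pplat)/V̇ = (38 − 27) / 1.15 = 11.0/1.15 = 9.565 cmH2O·s/L.
C = Vt/(Pplat − PEEP) = 345.0 / (27 − 12) = 345.0/15.0 = 23.0 mL/cmH2O.
τ = R × C = 9.565 × 0.023 L/cmH2O = 0.22 s.
t = −τ·ln(1 − 0.94) = −0.22·ln(0.06) = 0.619 s.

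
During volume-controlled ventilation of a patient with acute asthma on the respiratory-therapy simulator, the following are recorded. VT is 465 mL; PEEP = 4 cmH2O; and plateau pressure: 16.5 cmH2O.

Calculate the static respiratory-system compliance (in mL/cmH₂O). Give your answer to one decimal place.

37.2

Cstat = Vt / (Pplat − PEEP) = 465 / (16.5 − 4) = 465 / 12.5 = 37.2 mL/cmH2O.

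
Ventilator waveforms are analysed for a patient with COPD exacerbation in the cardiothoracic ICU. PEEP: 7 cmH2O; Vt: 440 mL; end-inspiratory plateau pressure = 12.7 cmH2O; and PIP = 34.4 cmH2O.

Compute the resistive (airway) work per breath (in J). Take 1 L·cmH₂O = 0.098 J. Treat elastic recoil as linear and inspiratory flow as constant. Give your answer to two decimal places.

With constant inspiratory flow the resistive pressure is constant at PIP − Pplat = 34.4 − 12.7 = 21.7 cmH2O, so resistive work = 21.7 × 0.440 = 9.548 L·cmH2O.
× 0.098 J/(L·cmH2O) → 0.9357 J.

0.94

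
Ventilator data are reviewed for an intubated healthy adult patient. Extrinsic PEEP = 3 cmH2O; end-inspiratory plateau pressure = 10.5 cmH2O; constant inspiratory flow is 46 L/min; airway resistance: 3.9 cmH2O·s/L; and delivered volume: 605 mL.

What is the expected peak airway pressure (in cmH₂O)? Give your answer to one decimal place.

Flow: 46 L/min ÷ 60 = 0.7667 L/s.
PIP = Pplat + Raw × flow = 10.5 + 3.9 × 0.7667 = 10.5 + 2.99 = 13.49 cmH2O.

13.5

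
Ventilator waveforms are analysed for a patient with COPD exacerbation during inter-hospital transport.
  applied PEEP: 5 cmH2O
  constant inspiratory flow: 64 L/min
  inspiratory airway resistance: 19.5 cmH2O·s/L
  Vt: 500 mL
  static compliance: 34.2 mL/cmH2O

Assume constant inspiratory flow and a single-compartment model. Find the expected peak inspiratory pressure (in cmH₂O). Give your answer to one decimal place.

40.4

Flow: 64 L/min ÷ 60 = 1.0667 L/s.
Equation of motion (constant flow): PIP = Vt/C + R·V̇ + PEEP.
PIP = 500/34.2 + 19.5×1.0667 + 5 = 14.62 + 20.801 + 5 = 40.421 cmH2O.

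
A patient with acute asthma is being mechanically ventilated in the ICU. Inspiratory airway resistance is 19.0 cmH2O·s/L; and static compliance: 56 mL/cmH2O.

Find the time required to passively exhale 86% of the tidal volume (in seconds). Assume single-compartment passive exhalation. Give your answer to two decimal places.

τ = R × C = 19.0 × 56 mL/cmH2O = 19.0 × 0.056 L/cmH2O = 1.064 s.
Exhaled fraction f = 1 − e^(−t/τ) → t = −τ·ln(1 − f) = −1.064·ln(0.14) = 2.092 s.

2.09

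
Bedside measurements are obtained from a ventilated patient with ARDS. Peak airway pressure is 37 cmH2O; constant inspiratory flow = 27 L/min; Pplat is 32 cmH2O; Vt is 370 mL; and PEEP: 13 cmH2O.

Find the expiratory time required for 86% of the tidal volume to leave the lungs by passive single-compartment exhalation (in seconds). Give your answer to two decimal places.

Flow: 27 L/min ÷ 60 = 0.45 L/s.
R = (PIP − Pplat)/V̇ = (37 − 32) / 0.45 = 5.0/0.45 = 11.111 cmH2O·s/L.
C = Vt/(Pplat − PEEP) = 370.0 / (32 − 13) = 370.0/19.0 = 19.474 mL/cmH2O.
τ = R × C = 11.111 × 0.01947 L/cmH2O = 0.2163 s.
t = −τ·ln(1 − 0.86) = −0.2163·ln(0.14) = 0.4253 s.

0.43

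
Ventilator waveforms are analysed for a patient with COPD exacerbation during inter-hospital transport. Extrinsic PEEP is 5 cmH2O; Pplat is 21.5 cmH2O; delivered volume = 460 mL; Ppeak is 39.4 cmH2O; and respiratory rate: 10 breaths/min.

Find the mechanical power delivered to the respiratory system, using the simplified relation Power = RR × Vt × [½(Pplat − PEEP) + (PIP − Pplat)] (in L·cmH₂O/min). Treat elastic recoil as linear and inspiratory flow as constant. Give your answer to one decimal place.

120.3

Per-breath work = Vt × [½(Pplat−PEEP) + (PIP−Pplat)] = 0.460 × [0.5×16.5 + 17.9] = 0.460 × 26.15 = 12.029 L·cmH2O.
Power = 10 × 12.029 = 120.29 L·cmH2O/min.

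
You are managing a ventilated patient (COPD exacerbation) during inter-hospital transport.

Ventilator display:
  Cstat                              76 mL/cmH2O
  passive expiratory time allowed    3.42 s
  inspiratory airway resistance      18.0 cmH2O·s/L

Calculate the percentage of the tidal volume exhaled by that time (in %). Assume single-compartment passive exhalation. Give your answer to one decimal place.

91.8

τ = R × C = 18.0 × 76 mL/cmH2O = 18.0 × 0.076 L/cmH2O = 1.368 s.
Passive exhalation: V(t)/V₀ = e^(−t/τ) = e^(−3.42/1.368) = 0.08208.
Fraction exhaled = 1 − 0.08208 = 0.9179 → 91.79%.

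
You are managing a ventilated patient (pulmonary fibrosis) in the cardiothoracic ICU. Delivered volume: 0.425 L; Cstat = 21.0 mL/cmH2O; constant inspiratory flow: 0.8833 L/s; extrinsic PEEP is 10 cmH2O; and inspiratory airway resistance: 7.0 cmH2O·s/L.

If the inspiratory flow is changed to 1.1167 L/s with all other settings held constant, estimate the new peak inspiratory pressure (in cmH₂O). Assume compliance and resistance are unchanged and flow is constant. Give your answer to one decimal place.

PIP = Vt/C + R·V̇ + PEEP (constant-flow equation of motion).
Only the resistive term changes: ΔPIP = R × ΔV̇ = 7.0 × (1.1167 − 0.8833) = 7.0 × 0.2334 = 1.634 cmH2O.
Original PIP = 425/21.0 + 7.0×0.8833 + 10 = 36.421 cmH2O; new PIP = 36.421 + (1.634) = 38.055 cmH2O.

38.1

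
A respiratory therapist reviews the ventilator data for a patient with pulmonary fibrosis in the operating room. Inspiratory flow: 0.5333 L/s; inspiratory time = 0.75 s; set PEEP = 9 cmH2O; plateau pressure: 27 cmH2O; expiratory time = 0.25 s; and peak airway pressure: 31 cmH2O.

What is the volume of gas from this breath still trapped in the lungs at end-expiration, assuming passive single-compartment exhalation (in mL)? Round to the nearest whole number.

89

Vt = flow × Ti = 0.5333 L/s × 0.75 s × 1000 mL/L = 399.98 mL.
R = (PIP − Pplat)/V̇ = (31 − 27) / 0.5333 = 4.0/0.5333 = 7.5 cmH2O·s/L.
C = Vt/(Pplat − PEEP) = 399.98 / (27 − 9) = 399.98/18.0 = 22.221 mL/cmH2O.
τ = R × C = 7.5 × 0.02222 L/cmH2O = 0.1667 s.
Fraction remaining = e^(−Te/τ) = e^(−0.25/0.1667) = 0.2232.
Trapped volume = 399.98 × 0.2232 = 89.276 mL.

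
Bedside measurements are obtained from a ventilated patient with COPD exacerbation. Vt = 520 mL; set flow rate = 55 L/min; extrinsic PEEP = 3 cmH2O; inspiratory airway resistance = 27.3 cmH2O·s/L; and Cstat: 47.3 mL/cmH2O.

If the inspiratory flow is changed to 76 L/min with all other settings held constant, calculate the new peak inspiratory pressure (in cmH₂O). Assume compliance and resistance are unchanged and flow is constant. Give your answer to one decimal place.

48.6

Flow: 55 L/min ÷ 60 = 0.9167 L/s.
New flow: 76 L/min ÷ 60 = 1.2667 L/s.
PIP = Vt/C + R·V̇ + PEEP (constant-flow equation of motion).
Only the resistive term changes: ΔPIP = R × ΔV̇ = 27.3 × (1.2667 − 0.9167) = 27.3 × 0.35 = 9.555 cmH2O.
Original PIP = 520/47.3 + 27.3×0.9167 + 3 = 39.02 cmH2O; new PIP = 39.02 + (9.555) = 48.575 cmH2O.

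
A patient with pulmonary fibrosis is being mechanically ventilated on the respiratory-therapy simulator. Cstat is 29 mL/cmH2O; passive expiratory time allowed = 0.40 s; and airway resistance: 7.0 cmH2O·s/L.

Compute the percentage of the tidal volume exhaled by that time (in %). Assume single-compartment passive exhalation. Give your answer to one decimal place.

86.1

τ = R × C = 7.0 × 29 mL/cmH2O = 7.0 × 0.029 L/cmH2O = 0.203 s.
Passive exhalation: V(t)/V₀ = e^(−t/τ) = e^(−0.40/0.203) = 0.1394.
Fraction exhaled = 1 − 0.1394 = 0.8606 → 86.06%.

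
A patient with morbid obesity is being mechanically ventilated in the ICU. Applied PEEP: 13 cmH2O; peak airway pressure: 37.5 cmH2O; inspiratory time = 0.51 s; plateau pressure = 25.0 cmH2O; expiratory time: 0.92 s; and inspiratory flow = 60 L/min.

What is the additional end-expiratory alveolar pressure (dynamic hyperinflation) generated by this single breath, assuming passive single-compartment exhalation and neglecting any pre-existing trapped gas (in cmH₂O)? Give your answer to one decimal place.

Flow: 60 L/min ÷ 60 = 1 L/s.
Vt = flow × Ti = 1 L/s × 0.51 s × 1000 mL/L = 510.0 mL.
R = (PIP − Pplat)/V̇ = (37.5 − 25.0) / 1 = 12.5/1 = 12.5 cmH2O·s/L.
C = Vt/(Pplat − PEEP) = 510.0 / (25.0 − 13) = 510.0/12.0 = 42.5 mL/cmH2O.
τ = R × C = 12.5 × 0.0425 L/cmH2O = 0.5313 s.
Fraction remaining = e^(−Te/τ) = e^(−0.92/0.5313) = 0.177; trapped volume = 510.0 × 0.177 = 90.27 mL.
Additional alveolar pressure from trapping ≈ V_trapped / C = 90.27 / 42.5 = 2.124 cmH2O.

2.1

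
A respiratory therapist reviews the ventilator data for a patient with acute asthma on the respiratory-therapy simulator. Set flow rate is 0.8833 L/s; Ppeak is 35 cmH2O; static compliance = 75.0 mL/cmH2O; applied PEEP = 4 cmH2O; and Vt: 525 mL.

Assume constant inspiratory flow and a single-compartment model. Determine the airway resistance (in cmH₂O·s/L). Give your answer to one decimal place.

27.2

Equation of motion (constant flow): PIP = Vt/C + R·V̇ + PEEP.
R·V̇ = PIP − Vt/C − PEEP = 35 − 525/75.0 − 4 = 35 − 7.0 − 4 = 24.0 cmH2O.
R = 24.0 / 0.8833 = 27.171 cmH2O·s/L.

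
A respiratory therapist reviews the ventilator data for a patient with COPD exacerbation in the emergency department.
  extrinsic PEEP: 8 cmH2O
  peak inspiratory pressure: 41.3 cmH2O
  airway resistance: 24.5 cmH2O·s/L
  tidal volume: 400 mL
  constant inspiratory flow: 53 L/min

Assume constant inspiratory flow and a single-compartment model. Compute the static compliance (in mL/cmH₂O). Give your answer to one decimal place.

Flow: 53 L/min ÷ 60 = 0.8833 L/s.
Equation of motion (constant flow): PIP = Vt/C + R·V̇ + PEEP.
Vt/C = PIP − R·V̇ − PEEP = 41.3 − 24.5×0.8833 − 8 = 41.3 − 21.641 − 8 = 11.659 cmH2O.
C = Vt / 11.659 = 400 / 11.659 = 34.308 mL/cmH2O.

34.3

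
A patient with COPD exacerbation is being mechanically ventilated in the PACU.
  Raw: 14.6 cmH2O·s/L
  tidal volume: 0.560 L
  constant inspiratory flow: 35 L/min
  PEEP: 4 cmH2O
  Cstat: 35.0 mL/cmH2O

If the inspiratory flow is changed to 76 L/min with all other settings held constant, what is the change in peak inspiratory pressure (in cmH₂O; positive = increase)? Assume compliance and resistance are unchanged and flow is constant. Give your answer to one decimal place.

Flow: 35 L/min ÷ 60 = 0.5833 L/s.
New flow: 76 L/min ÷ 60 = 1.2667 L/s.
PIP = Vt/C + R·V̇ + PEEP (constant-flow equation of motion).
Only the resistive term changes: ΔPIP = R × ΔV̇ = 14.6 × (1.2667 − 0.5833) = 14.6 × 0.6834 = 9.978 cmH2O.

10.0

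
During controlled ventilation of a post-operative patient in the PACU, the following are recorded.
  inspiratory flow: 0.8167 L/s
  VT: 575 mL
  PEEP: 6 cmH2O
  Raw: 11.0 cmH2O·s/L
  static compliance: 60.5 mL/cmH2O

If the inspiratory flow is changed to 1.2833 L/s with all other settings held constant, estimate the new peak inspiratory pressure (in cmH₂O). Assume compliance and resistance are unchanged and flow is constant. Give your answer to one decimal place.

29.6

PIP = Vt/C + R·V̇ + PEEP (constant-flow equation of motion).
Only the resistive term changes: ΔPIP = R × ΔV̇ = 11.0 × (1.2833 − 0.8167) = 11.0 × 0.4666 = 5.133 cmH2O.
Original PIP = 575/60.5 + 11.0×0.8167 + 6 = 24.488 cmH2O; new PIP = 24.488 + (5.133) = 29.621 cmH2O.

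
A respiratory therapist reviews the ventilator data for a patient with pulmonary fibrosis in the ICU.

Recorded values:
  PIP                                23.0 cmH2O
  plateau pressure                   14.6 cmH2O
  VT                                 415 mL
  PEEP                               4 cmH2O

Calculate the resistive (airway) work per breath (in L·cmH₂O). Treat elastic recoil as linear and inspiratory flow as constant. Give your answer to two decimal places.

With constant inspiratory flow the resistive pressure is constant at PIP − Pplat = 23.0 − 14.6 = 8.4 cmH2O, so resistive work = 8.4 × 0.415 = 3.486 L·cmH2O.

3.49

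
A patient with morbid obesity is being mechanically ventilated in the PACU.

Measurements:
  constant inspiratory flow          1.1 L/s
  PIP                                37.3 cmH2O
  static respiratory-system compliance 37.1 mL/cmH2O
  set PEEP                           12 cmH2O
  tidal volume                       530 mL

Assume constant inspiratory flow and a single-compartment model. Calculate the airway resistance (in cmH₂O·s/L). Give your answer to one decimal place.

10.0

Equation of motion (constant flow): PIP = Vt/C + R·V̇ + PEEP.
R·V̇ = PIP − Vt/C − PEEP = 37.3 − 530/37.1 − 12 = 37.3 − 14.286 − 12 = 11.014 cmH2O.
R = 11.014 / 1.1 = 10.013 cmH2O·s/L.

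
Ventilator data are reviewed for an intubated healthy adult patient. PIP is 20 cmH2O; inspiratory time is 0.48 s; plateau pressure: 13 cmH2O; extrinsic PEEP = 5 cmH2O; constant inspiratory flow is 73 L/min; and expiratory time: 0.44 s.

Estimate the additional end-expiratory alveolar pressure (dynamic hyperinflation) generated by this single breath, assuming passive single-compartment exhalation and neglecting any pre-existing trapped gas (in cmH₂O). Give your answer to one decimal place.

Flow: 73 L/min ÷ 60 = 1.2167 L/s.
Vt = flow × Ti = 1.2167 L/s × 0.48 s × 1000 mL/L = 584.02 mL.
R = (PIP − Pplat)/V̇ = (20 − 13) / 1.2167 = 7.0/1.2167 = 5.753 cmH2O·s/L.
C = Vt/(Pplat − PEEP) = 584.02 / (13 − 5) = 584.02/8.0 = 73.003 mL/cmH2O.
τ = R × C = 5.753 × 0.073 L/cmH2O = 0.42 s.
Fraction remaining = e^(−Te/τ) = e^(−0.44/0.42) = 0.3508; trapped volume = 584.02 × 0.3508 = 204.87 mL.
Additional alveolar pressure from trapping ≈ V_trapped / C = 204.87 / 73.003 = 2.806 cmH2O.

2.8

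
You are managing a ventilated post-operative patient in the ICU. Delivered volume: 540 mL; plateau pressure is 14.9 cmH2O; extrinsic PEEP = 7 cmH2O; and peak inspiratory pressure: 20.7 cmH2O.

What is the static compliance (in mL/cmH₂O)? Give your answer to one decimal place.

Cstat = Vt / (Pplat − PEEP) = 540 / (14.9 − 7) = 540 / 7.9 = 68.354 mL/cmH2O.

68.4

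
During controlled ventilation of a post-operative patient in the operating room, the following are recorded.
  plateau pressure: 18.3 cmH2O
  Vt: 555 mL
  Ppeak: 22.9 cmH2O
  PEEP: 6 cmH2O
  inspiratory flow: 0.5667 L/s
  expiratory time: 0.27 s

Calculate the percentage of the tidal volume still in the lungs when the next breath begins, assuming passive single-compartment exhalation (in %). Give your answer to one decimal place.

R = (PIP − Pplat)/V̇ = (22.9 − 18.3) / 0.5667 = 4.6/0.5667 = 8.117 cmH2O·s/L.
C = Vt/(Pplat − PEEP) = 555.0 / (18.3 − 6) = 555.0/12.3 = 45.122 mL/cmH2O.
τ = R × C = 8.117 × 0.04512 L/cmH2O = 0.3662 s.
Fraction remaining at end-expiration = e^(−Te/τ) = e^(−0.27/0.3662) = 0.4784 → 47.84%.

47.8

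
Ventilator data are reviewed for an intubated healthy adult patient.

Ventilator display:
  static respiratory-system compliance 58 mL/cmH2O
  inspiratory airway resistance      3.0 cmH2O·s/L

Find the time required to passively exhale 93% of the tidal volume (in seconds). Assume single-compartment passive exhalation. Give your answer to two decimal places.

τ = R × C = 3.0 × 58 mL/cmH2O = 3.0 × 0.058 L/cmH2O = 0.174 s.
Exhaled fraction f = 1 − e^(−t/τ) → t = −τ·ln(1 − f) = −0.174·ln(0.07) = 0.4627 s.

0.46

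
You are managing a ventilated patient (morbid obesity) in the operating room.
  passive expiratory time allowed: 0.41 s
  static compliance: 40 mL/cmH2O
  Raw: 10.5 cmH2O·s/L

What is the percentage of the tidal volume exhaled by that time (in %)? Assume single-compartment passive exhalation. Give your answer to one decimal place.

τ = R × C = 10.5 × 40 mL/cmH2O = 10.5 × 0.040 L/cmH2O = 0.42 s.
Passive exhalation: V(t)/V₀ = e^(−t/τ) = e^(−0.41/0.42) = 0.3767.
Fraction exhaled = 1 − 0.3767 = 0.6233 → 62.33%.

62.3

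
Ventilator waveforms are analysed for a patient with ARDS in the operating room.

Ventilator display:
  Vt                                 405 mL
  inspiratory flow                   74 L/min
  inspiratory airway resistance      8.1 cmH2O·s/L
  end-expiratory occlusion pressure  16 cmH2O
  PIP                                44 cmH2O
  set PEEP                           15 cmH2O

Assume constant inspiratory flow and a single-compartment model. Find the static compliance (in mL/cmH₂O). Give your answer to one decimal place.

Flow: 74 L/min ÷ 60 = 1.2333 L/s.
Total PEEP = 16 cmH2O (set 15 + intrinsic 1); this is the baseline alveolar pressure.
Equation of motion (constant flow): PIP = Vt/C + R·V̇ + PEEP.
Vt/C = PIP − R·V̇ − PEEP = 44 − 8.1×1.2333 − 16 = 44 − 9.99 − 16 = 18.01 cmH2O.
C = Vt / 18.01 = 405 / 18.01 = 22.488 mL/cmH2O.

22.5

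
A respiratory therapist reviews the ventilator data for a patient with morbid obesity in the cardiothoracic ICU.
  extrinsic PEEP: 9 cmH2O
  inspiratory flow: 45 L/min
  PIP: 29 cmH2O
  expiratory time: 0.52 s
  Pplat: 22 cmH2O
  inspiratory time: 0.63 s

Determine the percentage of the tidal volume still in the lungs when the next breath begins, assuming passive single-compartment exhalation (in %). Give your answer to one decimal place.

Flow: 45 L/min ÷ 60 = 0.75 L/s.
Vt = flow × Ti = 0.75 L/s × 0.63 s × 1000 mL/L = 472.5 mL.
R = (PIP − Pplat)/V̇ = (29 − 22) / 0.75 = 7.0/0.75 = 9.333 cmH2O·s/L.
C = Vt/(Pplat − PEEP) = 472.5 / (22 − 9) = 472.5/13.0 = 36.346 mL/cmH2O.
τ = R × C = 9.333 × 0.03635 L/cmH2O = 0.3393 s.
Fraction remaining at end-expiration = e^(−Te/τ) = e^(−0.52/0.3393) = 0.216 → 21.6%.

21.6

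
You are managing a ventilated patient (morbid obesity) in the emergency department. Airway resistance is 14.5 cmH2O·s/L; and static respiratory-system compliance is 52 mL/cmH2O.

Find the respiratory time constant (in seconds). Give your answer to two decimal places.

τ = R × C = 14.5 × 52 mL/cmH2O = 14.5 × 0.052 L/cmH2O = 0.754 s.

0.75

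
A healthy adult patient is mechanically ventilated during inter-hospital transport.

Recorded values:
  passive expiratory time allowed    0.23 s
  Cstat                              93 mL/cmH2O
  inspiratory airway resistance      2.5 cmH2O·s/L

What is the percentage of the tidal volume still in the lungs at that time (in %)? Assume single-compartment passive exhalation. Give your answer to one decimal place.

τ = R × C = 2.5 × 93 mL/cmH2O = 2.5 × 0.093 L/cmH2O = 0.2325 s.
Passive exhalation: V(t)/V₀ = e^(−t/τ) = e^(−0.23/0.2325) = 0.3719.
Fraction remaining = 0.3719 → 37.19%.

37.2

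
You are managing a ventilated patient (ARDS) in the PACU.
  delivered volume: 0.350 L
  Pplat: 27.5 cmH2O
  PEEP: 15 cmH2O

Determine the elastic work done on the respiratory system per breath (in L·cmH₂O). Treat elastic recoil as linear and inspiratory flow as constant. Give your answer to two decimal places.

Elastic work ≈ ½ × (Pplat − PEEP) × Vt = 0.5 × (27.5 − 15) × 0.350 L = 0.5 × 12.5 × 0.350 = 2.188 L·cmH2O.

2.19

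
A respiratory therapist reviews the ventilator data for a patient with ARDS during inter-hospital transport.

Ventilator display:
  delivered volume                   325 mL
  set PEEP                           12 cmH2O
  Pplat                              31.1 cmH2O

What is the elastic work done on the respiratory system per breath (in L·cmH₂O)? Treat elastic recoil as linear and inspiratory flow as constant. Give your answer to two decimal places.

3.10

Elastic work ≈ ½ × (Pplat − PEEP) × Vt = 0.5 × (31.1 − 12) × 0.325 L = 0.5 × 19.1 × 0.325 = 3.104 L·cmH2O.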